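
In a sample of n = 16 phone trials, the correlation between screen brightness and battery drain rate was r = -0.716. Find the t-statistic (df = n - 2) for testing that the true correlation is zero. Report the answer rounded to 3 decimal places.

-3.838

1 − r² = 1 − 0.512656 = 0.487344;  √(1−r²) = 0.698100
√(n−2) = √14 = 3.741657
t = r·√(n−2)/√(1−r²) = -0.716 · 3.741657 / 0.698100 = -3.838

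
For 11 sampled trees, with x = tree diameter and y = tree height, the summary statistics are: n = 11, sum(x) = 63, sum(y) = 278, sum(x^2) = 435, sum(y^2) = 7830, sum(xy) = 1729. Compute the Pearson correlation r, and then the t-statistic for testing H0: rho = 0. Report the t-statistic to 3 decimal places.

2.029

Numerator: nΣxy − (Σx)(Σy) = 11·1729 − (63)(278) = 1505
Denominator: √[(nΣx²−(Σx)²)(nΣy²−(Σy)²)]
  nΣx²−(Σx)² = 11·435 − 3969 = 816;  nΣy²−(Σy)² = 11·7830 − 77284 = 8846
  √(816·8846) = √7218336 = 2686.6961
r = 1505 / 2686.6961 = 0.5602
t = r·√(n−2)/√(1−r²) = 0.5602·√9 / √(1−0.313824) = 1.680600 / 0.828357 = 2.029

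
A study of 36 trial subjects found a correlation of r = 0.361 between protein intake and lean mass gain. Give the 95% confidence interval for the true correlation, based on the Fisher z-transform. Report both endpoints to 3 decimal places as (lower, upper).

(0.037, 0.616)

Fisher z: z_r = atanh(r) = ½·ln((1+0.361)/(1−0.361)) = 0.378035
SE(z) = 1/√(n−3) = 1/√33 = 0.174078
95% ⇒ z* = 1.960; margin = 1.960·0.174078 = 0.341193
CI on z-scale: (0.036842, 0.719228)
Back-transform: tanh(0.036842) = 0.036825, tanh(0.719228) = 0.616431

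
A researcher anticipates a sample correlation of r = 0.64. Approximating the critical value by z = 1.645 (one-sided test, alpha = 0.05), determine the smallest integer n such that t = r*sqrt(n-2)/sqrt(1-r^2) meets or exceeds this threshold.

6

r√(n−2)/√(1−r²) ≥ 1.645  ⇔  n−2 ≥ (1.645)²·(1−r²)/r²
(1−r²)/r² = (1−0.4096)/0.4096 = 1.4414
n ≥ 2 + 2.706025·1.4414 = 2 + 3.9005 = 5.9005
⌈5.9005⌉ = 6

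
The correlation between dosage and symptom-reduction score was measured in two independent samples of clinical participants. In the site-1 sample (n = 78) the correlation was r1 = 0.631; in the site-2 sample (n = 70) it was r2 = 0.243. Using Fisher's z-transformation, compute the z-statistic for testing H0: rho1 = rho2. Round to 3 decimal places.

Fisher z-transforms: z1 = atanh(0.631) = 0.743076, z2 = atanh(0.243) = 0.247960; difference d = 0.495116
Var(d) = 1/75 + 1/67 = 0.0133333 + 0.0149254 = 0.0282587
z = d/√Var(d) = 0.495116 / √0.0282587 = 0.495116 / 0.168103 = 2.945

2.945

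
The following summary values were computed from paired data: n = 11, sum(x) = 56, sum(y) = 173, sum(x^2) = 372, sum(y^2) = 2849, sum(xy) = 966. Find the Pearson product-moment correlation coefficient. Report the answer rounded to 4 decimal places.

Numerator: nΣxy − (Σx)(Σy) = 11·966 − (56)(173) = 938
Denominator: √[(nΣx²−(Σx)²)(nΣy²−(Σy)²)]
  nΣx²−(Σx)² = 11·372 − 3136 = 956;  nΣy²−(Σy)² = 11·2849 − 29929 = 1410
  √(956·1410) = √1347960 = 1161.0168
r = 938 / 1161.0168 = 0.8079

0.8079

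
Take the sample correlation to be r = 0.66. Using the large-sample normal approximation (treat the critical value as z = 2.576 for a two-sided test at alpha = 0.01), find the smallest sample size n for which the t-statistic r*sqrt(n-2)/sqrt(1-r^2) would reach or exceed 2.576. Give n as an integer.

Need r·√(n−2)/√(1−r²) ≥ 2.576
√(n−2) ≥ 2.576·√(1−0.4356) / 0.66 = 2.576·0.751266 / 0.66 = 2.9322
n−2 ≥ 8.5978  ⇒  n ≥ 10.5978
Smallest integer n = 11

11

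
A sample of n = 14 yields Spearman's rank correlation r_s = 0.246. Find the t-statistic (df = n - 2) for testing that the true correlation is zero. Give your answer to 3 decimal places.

1 − r_s² = 1 − 0.060516 = 0.939484;  √(1−r_s²) = 0.969270
√(n−2) = √12 = 3.464102
t = r_s·√(n−2)/√(1−r_s²) = 0.246 · 3.464102 / 0.969270 = 0.879

0.879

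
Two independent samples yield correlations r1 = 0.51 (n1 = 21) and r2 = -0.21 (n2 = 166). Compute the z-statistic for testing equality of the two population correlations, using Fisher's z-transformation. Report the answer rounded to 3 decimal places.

Fisher z-transforms: z1 = atanh(0.51) = 0.562730, z2 = atanh(-0.21) = -0.213171; difference d = 0.775901
Var(d) = 1/18 + 1/163 = 0.0555556 + 0.0061350 = 0.0616906
z = d/√Var(d) = 0.775901 / √0.0616906 = 0.775901 / 0.248376 = 3.124

3.124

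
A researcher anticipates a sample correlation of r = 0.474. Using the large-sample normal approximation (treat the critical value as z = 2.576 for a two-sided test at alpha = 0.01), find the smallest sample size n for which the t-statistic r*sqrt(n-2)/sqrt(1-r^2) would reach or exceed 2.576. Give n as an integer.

25

Need r·√(n−2)/√(1−r²) ≥ 2.576
√(n−2) ≥ 2.576·√(1−0.224676) / 0.474 = 2.576·0.880525 / 0.474 = 4.7853
n−2 ≥ 22.8991  ⇒  n ≥ 24.8991
Smallest integer n = 25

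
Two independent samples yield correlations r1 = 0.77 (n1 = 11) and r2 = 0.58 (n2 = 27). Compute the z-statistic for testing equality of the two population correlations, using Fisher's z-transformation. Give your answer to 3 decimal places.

0.877

z1 = atanh(0.77) = 1.020328,  z2 = atanh(0.58) = 0.662463
SE = √(1/(n1−3) + 1/(n2−3)) = √(1/8 + 1/24) = √(0.1250000 + 0.0416667) = √0.1666667 = 0.408248
z = (z1 − z2)/SE = (1.020328 − 0.662463) / 0.408248 = 0.357865 / 0.408248 = 0.877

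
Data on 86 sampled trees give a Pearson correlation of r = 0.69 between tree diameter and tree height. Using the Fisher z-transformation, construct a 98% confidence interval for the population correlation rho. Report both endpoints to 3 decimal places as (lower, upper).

(0.532, 0.802)

z_r = atanh(0.69) = 0.847956;  SE = 1/√(n−3) = 1/√83 = 0.109764
z-limits: 0.847956 ± 2.326·0.109764 = 0.847956 ± 0.255311 = [0.592645, 1.103267]
ρ-limits: (tanh 0.592645, tanh 1.103267) = (0.532, 0.802)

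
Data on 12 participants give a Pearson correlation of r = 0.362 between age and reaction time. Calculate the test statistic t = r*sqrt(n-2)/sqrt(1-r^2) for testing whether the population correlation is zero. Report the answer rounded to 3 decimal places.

1.228

1 − r² = 1 − 0.131044 = 0.868956;  √(1−r²) = 0.932178
√(n−2) = √10 = 3.162278
t = r·√(n−2)/√(1−r²) = 0.362 · 3.162278 / 0.932178 = 1.228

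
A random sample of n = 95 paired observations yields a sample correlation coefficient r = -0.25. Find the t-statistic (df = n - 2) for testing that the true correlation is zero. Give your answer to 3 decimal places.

t = r·√(n−2) / √(1−r²) with r = -0.25, n = 95
  = -0.25·√93 / √(1 − 0.0625)
  = -0.25·9.643651 / 0.968246
  = -2.410913 / 0.968246 = -2.490

-2.490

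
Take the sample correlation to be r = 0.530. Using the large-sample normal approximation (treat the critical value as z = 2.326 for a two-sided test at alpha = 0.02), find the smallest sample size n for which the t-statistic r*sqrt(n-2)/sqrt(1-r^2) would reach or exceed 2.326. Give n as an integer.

16

r√(n−2)/√(1−r²) ≥ 2.326  ⇔  n−2 ≥ (2.326)²·(1−r²)/r²
(1−r²)/r² = (1−0.280900)/0.280900 = 2.5600
n ≥ 2 + 5.410276·2.5600 = 2 + 13.8503 = 15.8503
⌈15.8503⌉ = 16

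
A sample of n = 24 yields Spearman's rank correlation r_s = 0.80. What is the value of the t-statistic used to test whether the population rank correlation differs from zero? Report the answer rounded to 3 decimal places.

6.254

1 − r_s² = 1 − 0.6400 = 0.3600;  √(1−r_s²) = 0.600000
√(n−2) = √22 = 4.690416
t = r_s·√(n−2)/√(1−r_s²) = 0.80 · 4.690416 / 0.600000 = 6.254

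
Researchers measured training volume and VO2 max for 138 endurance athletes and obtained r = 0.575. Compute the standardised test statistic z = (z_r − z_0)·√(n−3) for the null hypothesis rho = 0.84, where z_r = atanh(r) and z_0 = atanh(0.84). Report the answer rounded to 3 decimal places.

z_r = atanh(0.575) = 0.654961,  z_0 = atanh(0.84) = 1.221174
SE = 1/√(n−3) = 1/√135 = 0.086066
z = (z_r − z_0)/SE = (0.654961 − 1.221174) / 0.086066 = -0.566213 / 0.086066 = -6.579

-6.579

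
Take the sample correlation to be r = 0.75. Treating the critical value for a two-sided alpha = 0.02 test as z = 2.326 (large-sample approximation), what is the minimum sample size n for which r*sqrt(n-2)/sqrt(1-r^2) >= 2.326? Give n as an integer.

7

Need r·√(n−2)/√(1−r²) ≥ 2.326
√(n−2) ≥ 2.326·√(1−0.5625) / 0.75 = 2.326·0.661438 / 0.75 = 2.0513
n−2 ≥ 4.2078  ⇒  n ≥ 6.2078
Smallest integer n = 7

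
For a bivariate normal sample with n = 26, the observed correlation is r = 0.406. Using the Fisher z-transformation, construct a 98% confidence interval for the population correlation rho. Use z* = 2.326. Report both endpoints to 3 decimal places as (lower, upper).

Fisher z: z_r = atanh(r) = ½·ln((1+0.406)/(1−0.406)) = 0.430812
SE(z) = 1/√(n−3) = 1/√23 = 0.208514
98% ⇒ z* = 2.326; margin = 2.326·0.208514 = 0.485004
CI on z-scale: (-0.054192, 0.915816)
Back-transform: tanh(-0.054192) = -0.054139, tanh(0.915816) = 0.723912

(-0.054, 0.724)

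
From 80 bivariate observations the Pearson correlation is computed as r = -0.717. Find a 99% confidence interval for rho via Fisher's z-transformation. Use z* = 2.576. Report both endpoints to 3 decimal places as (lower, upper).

(-0.832, -0.543)

z_r = atanh(-0.717) = -0.901443;  SE = 1/√(n−3) = 1/√77 = 0.113961
z-limits: -0.901443 ± 2.576·0.113961 = -0.901443 ± 0.293564 = [-1.195007, -0.607879]
ρ-limits: (tanh -1.195007, tanh -0.607879) = (-0.832, -0.543)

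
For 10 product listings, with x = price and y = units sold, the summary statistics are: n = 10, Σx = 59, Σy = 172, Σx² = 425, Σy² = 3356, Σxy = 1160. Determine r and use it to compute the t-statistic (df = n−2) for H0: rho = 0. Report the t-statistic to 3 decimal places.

Numerator: nΣxy − (Σx)(Σy) = 10·1160 − (59)(172) = 1452
Denominator: √[(nΣx²−(Σx)²)(nΣy²−(Σy)²)]
  nΣx²−(Σx)² = 10·425 − 3481 = 769;  nΣy²−(Σy)² = 10·3356 − 29584 = 3976
  √(769·3976) = √3057544 = 1748.5834
r = 1452 / 1748.5834 = 0.8304
t = r·√(n−2)/√(1−r²) = 0.8304·√8 / √(1−0.689564) = 2.348726 / 0.557168 = 4.215

4.215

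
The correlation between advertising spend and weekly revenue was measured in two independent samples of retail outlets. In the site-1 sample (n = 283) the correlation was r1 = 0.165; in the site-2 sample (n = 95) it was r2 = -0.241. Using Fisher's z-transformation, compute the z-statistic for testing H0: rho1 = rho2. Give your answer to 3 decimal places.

Fisher z-transforms: z1 = atanh(0.165) = 0.166522, z2 = atanh(-0.241) = -0.245836; difference d = 0.412358
Var(d) = 1/280 + 1/92 = 0.0035714 + 0.0108696 = 0.0144410
z = d/√Var(d) = 0.412358 / √0.0144410 = 0.412358 / 0.120171 = 3.431

3.431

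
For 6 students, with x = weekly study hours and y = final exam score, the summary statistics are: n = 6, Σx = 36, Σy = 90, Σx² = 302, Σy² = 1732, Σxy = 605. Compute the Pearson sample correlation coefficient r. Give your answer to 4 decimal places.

Numerator: nΣxy − (Σx)(Σy) = 6·605 − (36)(90) = 390
Denominator: √[(nΣx²−(Σx)²)(nΣy²−(Σy)²)]
  nΣx²−(Σx)² = 6·302 − 1296 = 516;  nΣy²−(Σy)² = 6·1732 − 8100 = 2292
  √(516·2292) = √1182672 = 1087.5072
r = 390 / 1087.5072 = 0.3586

0.3586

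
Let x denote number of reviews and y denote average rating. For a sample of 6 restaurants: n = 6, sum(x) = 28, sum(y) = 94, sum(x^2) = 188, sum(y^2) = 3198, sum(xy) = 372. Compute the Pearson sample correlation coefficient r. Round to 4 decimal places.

S_xy = nΣxy − ΣxΣy = 6·372 − 28·94 = 2232 − 2632 = -400
S_xx = nΣx² − (Σx)² = 6·188 − 28² = 1128 − 784 = 344
S_yy = nΣy² − (Σy)² = 6·3198 − 94² = 19188 − 8836 = 10352
r = S_xy / √(S_xx·S_yy) = -400 / √(344·10352) = -400 / √3561088 = -400 / 1887.0845 = -0.2120

-0.2120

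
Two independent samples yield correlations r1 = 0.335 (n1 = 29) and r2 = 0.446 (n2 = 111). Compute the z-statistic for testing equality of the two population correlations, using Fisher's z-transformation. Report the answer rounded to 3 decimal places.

Fisher z-transforms: z1 = atanh(0.335) = 0.348450, z2 = atanh(0.446) = 0.479696; difference d = -0.131246
Var(d) = 1/26 + 1/108 = 0.0384615 + 0.0092593 = 0.0477208
z = d/√Var(d) = -0.131246 / √0.0477208 = -0.131246 / 0.218451 = -0.601

-0.601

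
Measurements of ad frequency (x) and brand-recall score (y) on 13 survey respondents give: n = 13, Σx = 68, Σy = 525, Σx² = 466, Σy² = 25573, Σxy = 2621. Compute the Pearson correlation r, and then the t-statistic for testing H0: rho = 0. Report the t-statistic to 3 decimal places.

-0.608

Numerator: nΣxy − (Σx)(Σy) = 13·2621 − (68)(525) = -1627
Denominator: √[(nΣx²−(Σx)²)(nΣy²−(Σy)²)]
  nΣx²−(Σx)² = 13·466 − 4624 = 1434;  nΣy²−(Σy)² = 13·25573 − 275625 = 56824
  √(1434·56824) = √81485616 = 9026.9384
r = -1627 / 9026.9384 = -0.1802
t = r·√(n−2)/√(1−r²) = -0.1802·√11 / √(1−0.032472) = -0.597656 / 0.983630 = -0.608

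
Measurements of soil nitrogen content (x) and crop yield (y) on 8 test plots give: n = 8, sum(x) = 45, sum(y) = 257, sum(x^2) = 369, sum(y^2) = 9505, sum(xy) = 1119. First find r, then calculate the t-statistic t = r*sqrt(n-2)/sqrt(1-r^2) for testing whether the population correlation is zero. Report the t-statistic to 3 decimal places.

Numerator: nΣxy − (Σx)(Σy) = 8·1119 − (45)(257) = -2613
Denominator: √[(nΣx²−(Σx)²)(nΣy²−(Σy)²)]
  nΣx²−(Σx)² = 8·369 − 2025 = 927;  nΣy²−(Σy)² = 8·9505 − 66049 = 9991
  √(927·9991) = √9261657 = 3043.2971
r = -2613 / 3043.2971 = -0.8586
t = r·√(n−2)/√(1−r²) = -0.8586·√6 / √(1−0.737194) = -2.103132 / 0.512646 = -4.103

-4.103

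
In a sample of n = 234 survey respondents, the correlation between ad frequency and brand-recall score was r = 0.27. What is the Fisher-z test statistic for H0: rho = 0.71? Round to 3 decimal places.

-9.276

z_r = atanh(0.27) = 0.276864,  z_0 = atanh(0.71) = 0.887184
SE = 1/√(n−3) = 1/√231 = 0.065795
z = (z_r − z_0)/SE = (0.276864 − 0.887184) / 0.065795 = -0.610320 / 0.065795 = -9.276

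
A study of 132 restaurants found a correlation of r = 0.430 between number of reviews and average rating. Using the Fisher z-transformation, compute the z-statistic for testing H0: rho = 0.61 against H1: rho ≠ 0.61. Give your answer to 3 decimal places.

-2.828

z_r = atanh(0.430) = 0.459897,  z_0 = atanh(0.61) = 0.708921
SE = 1/√(n−3) = 1/√129 = 0.088045
z = (z_r − z_0)/SE = (0.459897 − 0.708921) / 0.088045 = -0.249024 / 0.088045 = -2.828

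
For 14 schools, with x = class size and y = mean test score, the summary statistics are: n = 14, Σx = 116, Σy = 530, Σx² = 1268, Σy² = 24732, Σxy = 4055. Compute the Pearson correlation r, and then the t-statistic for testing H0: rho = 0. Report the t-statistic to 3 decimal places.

-1.015

Numerator: nΣxy − (Σx)(Σy) = 14·4055 − (116)(530) = -4710
Denominator: √[(nΣx²−(Σx)²)(nΣy²−(Σy)²)]
  nΣx²−(Σx)² = 14·1268 − 13456 = 4296;  nΣy²−(Σy)² = 14·24732 − 280900 = 65348
  √(4296·65348) = √280735008 = 16755.1487
r = -4710 / 16755.1487 = -0.2811
t = r·√(n−2)/√(1−r²) = -0.2811·√12 / √(1−0.079017) = -0.973759 / 0.959679 = -1.015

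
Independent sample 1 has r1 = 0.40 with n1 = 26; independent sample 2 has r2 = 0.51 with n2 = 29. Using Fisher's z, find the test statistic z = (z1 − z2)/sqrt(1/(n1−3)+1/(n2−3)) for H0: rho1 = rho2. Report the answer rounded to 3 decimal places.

Fisher z-transforms: z1 = atanh(0.40) = 0.423649, z2 = atanh(0.51) = 0.562730; difference d = -0.139081
Var(d) = 1/23 + 1/26 = 0.0434783 + 0.0384615 = 0.0819398
z = d/√Var(d) = -0.139081 / √0.0819398 = -0.139081 / 0.286251 = -0.486

-0.486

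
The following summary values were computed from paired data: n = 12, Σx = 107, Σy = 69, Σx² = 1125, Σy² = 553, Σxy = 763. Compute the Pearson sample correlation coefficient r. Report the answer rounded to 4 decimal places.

0.9041

S_xy = nΣxy − ΣxΣy = 12·763 − 107·69 = 9156 − 7383 = 1773
S_xx = nΣx² − (Σx)² = 12·1125 − 107² = 13500 − 11449 = 2051
S_yy = nΣy² − (Σy)² = 12·553 − 69² = 6636 − 4761 = 1875
r = S_xy / √(S_xx·S_yy) = 1773 / √(2051·1875) = 1773 / √3845625 = 1773 / 1961.0265 = 0.9041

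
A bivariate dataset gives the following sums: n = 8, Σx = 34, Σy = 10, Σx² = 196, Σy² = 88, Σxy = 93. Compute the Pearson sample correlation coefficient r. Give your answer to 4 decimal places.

Numerator: nΣxy − (Σx)(Σy) = 8·93 − (34)(10) = 404
Denominator: √[(nΣx²−(Σx)²)(nΣy²−(Σy)²)]
  nΣx²−(Σx)² = 8·196 − 1156 = 412;  nΣy²−(Σy)² = 8·88 − 100 = 604
  √(412·604) = √248848 = 498.8467
r = 404 / 498.8467 = 0.8099

0.8099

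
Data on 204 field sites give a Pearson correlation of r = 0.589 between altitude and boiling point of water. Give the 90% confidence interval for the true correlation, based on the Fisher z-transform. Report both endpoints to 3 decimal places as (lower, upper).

Fisher z: z_r = atanh(r) = ½·ln((1+0.589)/(1−0.589)) = 0.676133
SE(z) = 1/√(n−3) = 1/√201 = 0.070535
90% ⇒ z* = 1.645; margin = 1.645·0.070535 = 0.116030
CI on z-scale: (0.560103, 0.792163)
Back-transform: tanh(0.560103) = 0.508054, tanh(0.792163) = 0.659633

(0.508, 0.660)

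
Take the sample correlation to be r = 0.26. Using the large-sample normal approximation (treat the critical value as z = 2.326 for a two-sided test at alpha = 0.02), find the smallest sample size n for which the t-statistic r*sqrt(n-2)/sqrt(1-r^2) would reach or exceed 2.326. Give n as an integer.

77

r√(n−2)/√(1−r²) ≥ 2.326  ⇔  n−2 ≥ (2.326)²·(1−r²)/r²
(1−r²)/r² = (1−0.0676)/0.0676 = 13.7929
n ≥ 2 + 5.410276·13.7929 = 2 + 74.6234 = 76.6234
⌈76.6234⌉ = 77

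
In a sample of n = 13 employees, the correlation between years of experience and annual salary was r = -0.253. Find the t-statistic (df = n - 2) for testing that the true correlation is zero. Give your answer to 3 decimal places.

t = r·√(n−2) / √(1−r²) with r = -0.253, n = 13
  = -0.253·√11 / √(1 − 0.064009)
  = -0.253·3.316625 / 0.967466
  = -0.839106 / 0.967466 = -0.867

-0.867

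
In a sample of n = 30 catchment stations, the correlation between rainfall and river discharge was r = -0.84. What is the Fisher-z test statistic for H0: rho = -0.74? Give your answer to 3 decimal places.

z_r = atanh(-0.84) = -1.221174,  z_0 = atanh(-0.74) = -0.950479
SE = 1/√(n−3) = 1/√27 = 0.192450
z = (z_r − z_0)/SE = (-1.221174 − (-0.950479)) / 0.192450 = -0.270695 / 0.192450 = -1.407

-1.407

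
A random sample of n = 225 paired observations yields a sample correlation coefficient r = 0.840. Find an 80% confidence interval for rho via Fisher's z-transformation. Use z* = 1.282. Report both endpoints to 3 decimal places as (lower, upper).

(0.813, 0.864)

Fisher z: z_r = atanh(r) = ½·ln((1+0.840)/(1−0.840)) = 1.221174
SE(z) = 1/√(n−3) = 1/√222 = 0.067116
80% ⇒ z* = 1.282; margin = 1.282·0.067116 = 0.086043
CI on z-scale: (1.135131, 1.307217)
Back-transform: tanh(1.135131) = 0.812768, tanh(1.307217) = 0.863570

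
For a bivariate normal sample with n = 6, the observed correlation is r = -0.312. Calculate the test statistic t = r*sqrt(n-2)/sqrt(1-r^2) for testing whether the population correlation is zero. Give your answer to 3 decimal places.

t = r·√(n−2) / √(1−r²) with r = -0.312, n = 6
  = -0.312·√4 / √(1 − 0.097344)
  = -0.312·2.000000 / 0.950082
  = -0.624000 / 0.950082 = -0.657

-0.657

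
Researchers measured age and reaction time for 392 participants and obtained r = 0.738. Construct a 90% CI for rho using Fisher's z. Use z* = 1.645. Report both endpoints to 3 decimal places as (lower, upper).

(0.698, 0.774)

z_r = atanh(0.738) = 0.946073;  SE = 1/√(n−3) = 1/√389 = 0.050702
z-limits: 0.946073 ± 1.645·0.050702 = 0.946073 ± 0.083405 = [0.862668, 1.029478]
ρ-limits: (tanh 0.862668, tanh 1.029478) = (0.698, 0.774)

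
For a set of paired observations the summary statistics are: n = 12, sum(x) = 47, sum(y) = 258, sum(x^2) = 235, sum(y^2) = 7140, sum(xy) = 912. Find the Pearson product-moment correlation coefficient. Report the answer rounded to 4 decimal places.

S_xy = nΣxy − ΣxΣy = 12·912 − 47·258 = 10944 − 12126 = -1182
S_xx = nΣx² − (Σx)² = 12·235 − 47² = 2820 − 2209 = 611
S_yy = nΣy² − (Σy)² = 12·7140 − 258² = 85680 − 66564 = 19116
r = S_xy / √(S_xx·S_yy) = -1182 / √(611·19116) = -1182 / √11679876 = -1182 / 3417.5834 = -0.3459

-0.3459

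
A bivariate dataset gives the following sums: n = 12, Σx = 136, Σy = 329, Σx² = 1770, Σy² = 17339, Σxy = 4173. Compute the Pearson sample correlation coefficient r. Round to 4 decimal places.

0.3222

Numerator: nΣxy − (Σx)(Σy) = 12·4173 − (136)(329) = 5332
Denominator: √[(nΣx²−(Σx)²)(nΣy²−(Σy)²)]
  nΣx²−(Σx)² = 12·1770 − 18496 = 2744;  nΣy²−(Σy)² = 12·17339 − 108241 = 99827
  √(2744·99827) = √273925288 = 16550.6884
r = 5332 / 16550.6884 = 0.3222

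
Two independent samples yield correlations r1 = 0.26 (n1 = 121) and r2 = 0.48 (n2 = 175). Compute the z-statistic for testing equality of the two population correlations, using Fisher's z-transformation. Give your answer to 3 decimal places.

-2.149

Fisher z-transforms: z1 = atanh(0.26) = 0.266108, z2 = atanh(0.48) = 0.522984; difference d = -0.256876
Var(d) = 1/118 + 1/172 = 0.0084746 + 0.0058140 = 0.0142886
z = d/√Var(d) = -0.256876 / √0.0142886 = -0.256876 / 0.119535 = -2.149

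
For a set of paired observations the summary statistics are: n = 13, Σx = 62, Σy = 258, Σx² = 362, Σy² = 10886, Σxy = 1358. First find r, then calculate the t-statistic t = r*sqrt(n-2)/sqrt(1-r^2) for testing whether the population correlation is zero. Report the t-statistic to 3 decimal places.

0.699

S_xy = nΣxy − ΣxΣy = 13·1358 − 62·258 = 17654 − 15996 = 1658
S_xx = nΣx² − (Σx)² = 13·362 − 62² = 4706 − 3844 = 862
S_yy = nΣy² − (Σy)² = 13·10886 − 258² = 141518 − 66564 = 74954
r = S_xy / √(S_xx·S_yy) = 1658 / √(862·74954) = 1658 / √64610348 = 1658 / 8038.0562 = 0.2063
t = r·√(n−2)/√(1−r²) = 0.2063·√11 / √(1−0.042560) = 0.684220 / 0.978489 = 0.699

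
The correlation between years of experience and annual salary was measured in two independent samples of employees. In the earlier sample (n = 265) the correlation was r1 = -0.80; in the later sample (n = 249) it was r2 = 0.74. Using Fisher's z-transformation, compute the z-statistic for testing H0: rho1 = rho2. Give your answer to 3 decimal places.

z1 = atanh(-0.80) = -1.098612,  z2 = atanh(0.74) = 0.950479
SE = √(1/(n1−3) + 1/(n2−3)) = √(1/262 + 1/246) = √(0.0038168 + 0.0040650) = √0.0078818 = 0.088780
z = (z1 − z2)/SE = (-1.098612 − 0.950479) / 0.088780 = -2.049091 / 0.088780 = -23.081

-23.081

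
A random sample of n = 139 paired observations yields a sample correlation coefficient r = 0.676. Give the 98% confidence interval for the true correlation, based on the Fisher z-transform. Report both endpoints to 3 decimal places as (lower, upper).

(0.553, 0.770)

z_r = atanh(0.676) = 0.821711;  SE = 1/√(n−3) = 1/√136 = 0.085749
z-limits: 0.821711 ± 2.326·0.085749 = 0.821711 ± 0.199452 = [0.622259, 1.021163]
ρ-limits: (tanh 0.622259, tanh 1.021163) = (0.553, 0.770)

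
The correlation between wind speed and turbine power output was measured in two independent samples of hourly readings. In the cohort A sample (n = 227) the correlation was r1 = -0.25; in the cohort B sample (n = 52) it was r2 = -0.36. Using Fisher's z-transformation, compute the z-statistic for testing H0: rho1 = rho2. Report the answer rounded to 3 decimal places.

Fisher z-transforms: z1 = atanh(-0.25) = -0.255413, z2 = atanh(-0.36) = -0.376886; difference d = 0.121473
Var(d) = 1/224 + 1/49 = 0.0044643 + 0.0204082 = 0.0248725
z = d/√Var(d) = 0.121473 / √0.0248725 = 0.121473 / 0.157710 = 0.770

0.770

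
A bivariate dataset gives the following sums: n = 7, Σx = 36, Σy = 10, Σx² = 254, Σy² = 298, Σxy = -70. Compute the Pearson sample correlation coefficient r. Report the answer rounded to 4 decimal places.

-0.8688

S_xy = nΣxy − ΣxΣy = 7·(-70) − 36·10 = -490 − 360 = -850
S_xx = nΣx² − (Σx)² = 7·254 − 36² = 1778 − 1296 = 482
S_yy = nΣy² − (Σy)² = 7·298 − 10² = 2086 − 100 = 1986
r = S_xy / √(S_xx·S_yy) = -850 / √(482·1986) = -850 / √957252 = -850 / 978.3926 = -0.8688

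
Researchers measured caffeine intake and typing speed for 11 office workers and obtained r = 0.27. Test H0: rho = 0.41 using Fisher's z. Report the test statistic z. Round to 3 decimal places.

-0.449

Fisher z: atanh(0.27) = 0.276864, atanh(0.41) = 0.435611
z = (z_r − z_0)·√(n−3) = (0.276864 − 0.435611)·√8 = -0.158747 · 2.828427 = -0.449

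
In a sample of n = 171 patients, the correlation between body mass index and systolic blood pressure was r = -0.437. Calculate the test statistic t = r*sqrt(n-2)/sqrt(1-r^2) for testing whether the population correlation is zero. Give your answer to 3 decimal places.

t = r·√(n−2) / √(1−r²) with r = -0.437, n = 171
  = -0.437·√169 / √(1 − 0.190969)
  = -0.437·13.000000 / 0.899462
  = -5.681000 / 0.899462 = -6.316

-6.316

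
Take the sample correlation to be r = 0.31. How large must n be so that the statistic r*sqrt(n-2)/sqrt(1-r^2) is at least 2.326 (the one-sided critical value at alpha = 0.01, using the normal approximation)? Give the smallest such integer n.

53

r√(n−2)/√(1−r²) ≥ 2.326  ⇔  n−2 ≥ (2.326)²·(1−r²)/r²
(1−r²)/r² = (1−0.0961)/0.0961 = 9.4058
n ≥ 2 + 5.410276·9.4058 = 2 + 50.8880 = 52.8880
⌈52.8880⌉ = 53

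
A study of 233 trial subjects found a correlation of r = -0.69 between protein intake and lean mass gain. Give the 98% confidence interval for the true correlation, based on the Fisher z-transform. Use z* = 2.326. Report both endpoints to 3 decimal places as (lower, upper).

Fisher z: z_r = atanh(r) = ½·ln((1+(-0.69))/(1−(-0.69))) = -0.847956
SE(z) = 1/√(n−3) = 1/√230 = 0.065938
98% ⇒ z* = 2.326; margin = 2.326·0.065938 = 0.153372
CI on z-scale: (-1.001328, -0.694584)
Back-transform: tanh(-1.001328) = -0.762151, tanh(-0.694584) = -0.600919

(-0.762, -0.601)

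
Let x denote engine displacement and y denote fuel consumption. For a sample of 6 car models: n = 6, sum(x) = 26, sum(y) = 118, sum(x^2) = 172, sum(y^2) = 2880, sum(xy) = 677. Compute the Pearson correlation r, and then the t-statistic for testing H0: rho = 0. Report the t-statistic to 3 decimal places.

4.373

S_xy = nΣxy − ΣxΣy = 6·677 − 26·118 = 4062 − 3068 = 994
S_xx = nΣx² − (Σx)² = 6·172 − 26² = 1032 − 676 = 356
S_yy = nΣy² − (Σy)² = 6·2880 − 118² = 17280 − 13924 = 3356
r = S_xy / √(S_xx·S_yy) = 994 / √(356·3356) = 994 / √1194736 = 994 / 1093.0398 = 0.9094
t = r·√(n−2)/√(1−r²) = 0.9094·√4 / √(1−0.827008) = 1.818800 / 0.415923 = 4.373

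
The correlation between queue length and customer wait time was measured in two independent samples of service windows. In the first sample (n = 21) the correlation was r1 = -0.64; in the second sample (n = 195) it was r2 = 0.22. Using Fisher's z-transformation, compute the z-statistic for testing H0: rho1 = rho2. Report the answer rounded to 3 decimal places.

-3.983

z1 = atanh(-0.64) = -0.758174,  z2 = atanh(0.22) = 0.223656
SE = √(1/(n1−3) + 1/(n2−3)) = √(1/18 + 1/192) = √(0.0555556 + 0.0052083) = √0.0607639 = 0.246503
z = (z1 − z2)/SE = (-0.758174 − 0.223656) / 0.246503 = -0.981830 / 0.246503 = -3.983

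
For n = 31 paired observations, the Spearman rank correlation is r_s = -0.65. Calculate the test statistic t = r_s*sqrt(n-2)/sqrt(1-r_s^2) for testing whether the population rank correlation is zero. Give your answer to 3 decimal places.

-4.606

t = r_s·√(n−2) / √(1−r_s²) with r_s = -0.65, n = 31
  = -0.65·√29 / √(1 − 0.4225)
  = -0.65·5.385165 / 0.759934
  = -3.500357 / 0.759934 = -4.606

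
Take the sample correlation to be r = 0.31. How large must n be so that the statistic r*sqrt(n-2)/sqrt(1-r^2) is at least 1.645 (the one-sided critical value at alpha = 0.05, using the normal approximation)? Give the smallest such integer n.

Need r·√(n−2)/√(1−r²) ≥ 1.645
√(n−2) ≥ 1.645·√(1−0.0961) / 0.31 = 1.645·0.950737 / 0.31 = 5.0450
n−2 ≥ 25.4520  ⇒  n ≥ 27.4520
Smallest integer n = 28

28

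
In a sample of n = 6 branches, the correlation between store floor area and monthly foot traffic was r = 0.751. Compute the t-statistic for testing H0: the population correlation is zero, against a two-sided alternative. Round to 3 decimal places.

t = r·√(n−2) / √(1−r²) with r = 0.751, n = 6
  = 0.751·√4 / √(1 − 0.564001)
  = 0.751·2.000000 / 0.660302
  = 1.502000 / 0.660302 = 2.275

2.275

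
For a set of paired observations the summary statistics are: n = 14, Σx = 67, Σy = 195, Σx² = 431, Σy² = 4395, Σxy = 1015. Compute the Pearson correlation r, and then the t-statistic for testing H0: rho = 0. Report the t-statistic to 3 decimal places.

S_xy = nΣxy − ΣxΣy = 14·1015 − 67·195 = 14210 − 13065 = 1145
S_xx = nΣx² − (Σx)² = 14·431 − 67² = 6034 − 4489 = 1545
S_yy = nΣy² − (Σy)² = 14·4395 − 195² = 61530 − 38025 = 23505
r = S_xy / √(S_xx·S_yy) = 1145 / √(1545·23505) = 1145 / √36315225 = 1145 / 6026.2115 = 0.1900
t = r·√(n−2)/√(1−r²) = 0.1900·√12 / √(1−0.036100) = 0.658179 / 0.981784 = 0.670

0.670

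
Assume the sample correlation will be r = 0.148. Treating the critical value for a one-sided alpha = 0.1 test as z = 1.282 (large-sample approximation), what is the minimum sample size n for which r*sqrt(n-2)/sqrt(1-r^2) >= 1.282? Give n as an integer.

r√(n−2)/√(1−r²) ≥ 1.282  ⇔  n−2 ≥ (1.282)²·(1−r²)/r²
(1−r²)/r² = (1−0.021904)/0.021904 = 44.6538
n ≥ 2 + 1.643524·44.6538 = 2 + 73.3896 = 75.3896
⌈75.3896⌉ = 76

76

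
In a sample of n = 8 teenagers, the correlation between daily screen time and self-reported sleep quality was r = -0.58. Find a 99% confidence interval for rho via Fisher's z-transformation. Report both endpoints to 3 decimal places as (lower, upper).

z_r = atanh(-0.58) = -0.662463;  SE = 1/√(n−3) = 1/√5 = 0.447214
z-limits: -0.662463 ± 2.576·0.447214 = -0.662463 ± 1.152023 = [-1.814486, 0.489560]
ρ-limits: (tanh -1.814486, tanh 0.489560) = (-0.948, 0.454)

(-0.948, 0.454)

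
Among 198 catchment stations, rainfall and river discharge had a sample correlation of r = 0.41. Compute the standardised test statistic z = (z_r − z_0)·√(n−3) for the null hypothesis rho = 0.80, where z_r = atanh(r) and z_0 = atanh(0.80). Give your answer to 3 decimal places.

-9.258

Fisher z: atanh(0.41) = 0.435611, atanh(0.80) = 1.098612
z = (z_r − z_0)·√(n−3) = (0.435611 − 1.098612)·√195 = -0.663001 · 13.964240 = -9.258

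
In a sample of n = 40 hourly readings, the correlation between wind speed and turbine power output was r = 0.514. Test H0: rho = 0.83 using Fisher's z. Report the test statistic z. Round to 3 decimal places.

Fisher z: atanh(0.514) = 0.568151, atanh(0.83) = 1.188136
z = (z_r − z_0)·√(n−3) = (0.568151 − 1.188136)·√37 = -0.619985 · 6.082763 = -3.771

-3.771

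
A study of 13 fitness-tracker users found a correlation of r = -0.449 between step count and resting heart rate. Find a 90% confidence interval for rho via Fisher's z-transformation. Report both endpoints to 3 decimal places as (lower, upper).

Fisher z: z_r = atanh(r) = ½·ln((1+(-0.449))/(1−(-0.449))) = -0.483447
SE(z) = 1/√(n−3) = 1/√10 = 0.316228
90% ⇒ z* = 1.645; margin = 1.645·0.316228 = 0.520195
CI on z-scale: (-1.003642, 0.036748)
Back-transform: tanh(-1.003642) = -0.763119, tanh(0.036748) = 0.036731

(-0.763, 0.037)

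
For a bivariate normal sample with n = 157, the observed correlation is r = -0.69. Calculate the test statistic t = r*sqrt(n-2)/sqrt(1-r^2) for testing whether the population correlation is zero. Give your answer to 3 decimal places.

-11.868

t = r·√(n−2) / √(1−r²) with r = -0.69, n = 157
  = -0.69·√155 / √(1 − 0.4761)
  = -0.69·12.449900 / 0.723809
  = -8.590431 / 0.723809 = -11.868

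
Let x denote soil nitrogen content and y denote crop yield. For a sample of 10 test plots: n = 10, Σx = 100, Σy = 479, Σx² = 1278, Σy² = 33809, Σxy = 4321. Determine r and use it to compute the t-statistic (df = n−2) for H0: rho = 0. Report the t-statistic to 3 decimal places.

Numerator: nΣxy − (Σx)(Σy) = 10·4321 − (100)(479) = -4690
Denominator: √[(nΣx²−(Σx)²)(nΣy²−(Σy)²)]
  nΣx²−(Σx)² = 10·1278 − 10000 = 2780;  nΣy²−(Σy)² = 10·33809 − 229441 = 108649
  √(2780·108649) = √302044220 = 17379.4194
r = -4690 / 17379.4194 = -0.2699
t = r·√(n−2)/√(1−r²) = -0.2699·√8 / √(1−0.072846) = -0.763392 / 0.962888 = -0.793

-0.793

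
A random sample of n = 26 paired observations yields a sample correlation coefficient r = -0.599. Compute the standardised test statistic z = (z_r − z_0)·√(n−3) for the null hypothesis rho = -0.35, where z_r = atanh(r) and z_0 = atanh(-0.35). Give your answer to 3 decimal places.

Fisher z: atanh(-0.599) = -0.691586, atanh(-0.35) = -0.365444
z = (z_r − z_0)·√(n−3) = (-0.691586 − (-0.365444))·√23 = -0.326142 · 4.795832 = -1.564

-1.564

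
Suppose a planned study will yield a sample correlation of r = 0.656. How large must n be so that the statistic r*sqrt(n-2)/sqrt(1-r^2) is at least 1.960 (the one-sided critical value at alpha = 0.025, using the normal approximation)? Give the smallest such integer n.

r√(n−2)/√(1−r²) ≥ 1.960  ⇔  n−2 ≥ (1.960)²·(1−r²)/r²
(1−r²)/r² = (1−0.430336)/0.430336 = 1.3238
n ≥ 2 + 3.8416·1.3238 = 2 + 5.0855 = 7.0855
⌈7.0855⌉ = 8

8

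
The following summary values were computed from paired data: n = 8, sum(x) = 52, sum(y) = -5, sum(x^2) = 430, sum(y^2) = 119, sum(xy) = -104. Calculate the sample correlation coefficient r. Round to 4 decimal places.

Numerator: nΣxy − (Σx)(Σy) = 8·(-104) − (52)(-5) = -572
Denominator: √[(nΣx²−(Σx)²)(nΣy²−(Σy)²)]
  nΣx²−(Σx)² = 8·430 − 2704 = 736;  nΣy²−(Σy)² = 8·119 − 25 = 927
  √(736·927) = √682272 = 825.9976
r = -572 / 825.9976 = -0.6925

-0.6925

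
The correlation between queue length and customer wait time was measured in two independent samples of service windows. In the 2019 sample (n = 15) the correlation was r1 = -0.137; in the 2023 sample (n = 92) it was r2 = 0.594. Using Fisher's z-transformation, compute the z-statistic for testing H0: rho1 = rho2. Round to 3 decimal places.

z1 = atanh(-0.137) = -0.137867,  z2 = atanh(0.594) = 0.683824
SE = √(1/(n1−3) + 1/(n2−3)) = √(1/12 + 1/89) = √(0.0833333 + 0.0112360) = √0.0945693 = 0.307521
z = (z1 − z2)/SE = (-0.137867 − 0.683824) / 0.307521 = -0.821691 / 0.307521 = -2.672

-2.672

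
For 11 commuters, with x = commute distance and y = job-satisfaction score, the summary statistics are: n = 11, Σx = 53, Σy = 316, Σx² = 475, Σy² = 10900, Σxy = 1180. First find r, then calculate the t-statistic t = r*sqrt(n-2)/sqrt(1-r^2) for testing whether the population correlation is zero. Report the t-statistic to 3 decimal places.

-1.932

Numerator: nΣxy − (Σx)(Σy) = 11·1180 − (53)(316) = -3768
Denominator: √[(nΣx²−(Σx)²)(nΣy²−(Σy)²)]
  nΣx²−(Σx)² = 11·475 − 2809 = 2416;  nΣy²−(Σy)² = 11·10900 − 99856 = 20044
  √(2416·20044) = √48426304 = 6958.9011
r = -3768 / 6958.9011 = -0.5415
t = r·√(n−2)/√(1−r²) = -0.5415·√9 / √(1−0.293222) = -1.624500 / 0.840701 = -1.932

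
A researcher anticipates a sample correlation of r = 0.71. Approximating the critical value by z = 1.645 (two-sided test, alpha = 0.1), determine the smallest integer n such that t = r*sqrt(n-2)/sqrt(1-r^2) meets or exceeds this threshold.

5

r√(n−2)/√(1−r²) ≥ 1.645  ⇔  n−2 ≥ (1.645)²·(1−r²)/r²
(1−r²)/r² = (1−0.5041)/0.5041 = 0.9837
n ≥ 2 + 2.706025·0.9837 = 2 + 2.6619 = 4.6619
⌈4.6619⌉ = 5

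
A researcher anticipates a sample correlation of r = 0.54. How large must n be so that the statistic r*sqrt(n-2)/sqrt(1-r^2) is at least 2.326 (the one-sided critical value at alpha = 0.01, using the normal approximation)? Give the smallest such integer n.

16

r√(n−2)/√(1−r²) ≥ 2.326  ⇔  n−2 ≥ (2.326)²·(1−r²)/r²
(1−r²)/r² = (1−0.2916)/0.2916 = 2.4294
n ≥ 2 + 5.410276·2.4294 = 2 + 13.1437 = 15.1437
⌈15.1437⌉ = 16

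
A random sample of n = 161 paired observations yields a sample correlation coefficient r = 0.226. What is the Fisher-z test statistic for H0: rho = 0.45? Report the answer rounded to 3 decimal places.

-3.202

Fisher z: atanh(0.226) = 0.229970, atanh(0.45) = 0.484700
z = (z_r − z_0)·√(n−3) = (0.229970 − 0.484700)·√158 = -0.254730 · 12.569805 = -3.202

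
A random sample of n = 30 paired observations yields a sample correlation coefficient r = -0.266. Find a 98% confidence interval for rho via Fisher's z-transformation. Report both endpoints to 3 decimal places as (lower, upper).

Fisher z: z_r = atanh(r) = ½·ln((1+(-0.266))/(1−(-0.266))) = -0.272554
SE(z) = 1/√(n−3) = 1/√27 = 0.192450
98% ⇒ z* = 2.326; margin = 2.326·0.192450 = 0.447639
CI on z-scale: (-0.720193, 0.175085)
Back-transform: tanh(-0.720193) = -0.617029, tanh(0.175085) = 0.173318

(-0.617, 0.173)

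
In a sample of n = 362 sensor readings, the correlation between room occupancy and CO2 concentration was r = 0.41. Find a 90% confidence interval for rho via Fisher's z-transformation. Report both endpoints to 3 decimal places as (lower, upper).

(0.335, 0.480)

z_r = atanh(0.41) = 0.435611;  SE = 1/√(n−3) = 1/√359 = 0.052778
z-limits: 0.435611 ± 1.645·0.052778 = 0.435611 ± 0.086820 = [0.348791, 0.522431]
ρ-limits: (tanh 0.348791, tanh 0.522431) = (0.335, 0.480)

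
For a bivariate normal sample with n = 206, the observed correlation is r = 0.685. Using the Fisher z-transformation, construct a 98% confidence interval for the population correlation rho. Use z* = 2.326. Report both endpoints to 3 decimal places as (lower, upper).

(0.588, 0.762)

Fisher z: z_r = atanh(r) = ½·ln((1+0.685)/(1−0.685)) = 0.838474
SE(z) = 1/√(n−3) = 1/√203 = 0.070186
98% ⇒ z* = 2.326; margin = 2.326·0.070186 = 0.163253
CI on z-scale: (0.675221, 1.001727)
Back-transform: tanh(0.675221) = 0.588404, tanh(1.001727) = 0.762318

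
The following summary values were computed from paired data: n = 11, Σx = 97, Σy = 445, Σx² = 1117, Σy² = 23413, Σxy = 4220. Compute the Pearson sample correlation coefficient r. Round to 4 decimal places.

0.2487

Numerator: nΣxy − (Σx)(Σy) = 11·4220 − (97)(445) = 3255
Denominator: √[(nΣx²−(Σx)²)(nΣy²−(Σy)²)]
  nΣx²−(Σx)² = 11·1117 − 9409 = 2878;  nΣy²−(Σy)² = 11·23413 − 198025 = 59518
  √(2878·59518) = √171292804 = 13087.8877
r = 3255 / 13087.8877 = 0.2487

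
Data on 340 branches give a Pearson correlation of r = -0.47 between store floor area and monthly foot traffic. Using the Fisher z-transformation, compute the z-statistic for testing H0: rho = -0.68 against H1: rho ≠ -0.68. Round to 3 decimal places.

z_r = atanh(-0.47) = -0.510070,  z_0 = atanh(-0.68) = -0.829114
SE = 1/√(n−3) = 1/√337 = 0.054473
z = (z_r − z_0)/SE = (-0.510070 − (-0.829114)) / 0.054473 = 0.319044 / 0.054473 = 5.857

5.857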